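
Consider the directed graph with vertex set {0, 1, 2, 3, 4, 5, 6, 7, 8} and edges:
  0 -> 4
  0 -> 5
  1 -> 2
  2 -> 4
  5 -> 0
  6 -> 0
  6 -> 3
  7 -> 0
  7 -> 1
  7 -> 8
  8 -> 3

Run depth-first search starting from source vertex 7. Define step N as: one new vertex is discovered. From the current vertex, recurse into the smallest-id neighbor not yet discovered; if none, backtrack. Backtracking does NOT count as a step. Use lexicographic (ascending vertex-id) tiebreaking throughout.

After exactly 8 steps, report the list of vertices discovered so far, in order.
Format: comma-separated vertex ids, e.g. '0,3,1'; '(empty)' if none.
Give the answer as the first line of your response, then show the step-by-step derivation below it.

7,0,4,5,1,2,8,3

step 1: discover 7; path=7; order=7
step 2: discover 0; path=7>0; order=7,0
step 3: discover 4; path=7>0>4; order=7,0,4
step 4: discover 5; path=7>0>5; order=7,0,4,5
step 5: discover 1; path=7>1; order=7,0,4,5,1
step 6: discover 2; path=7>1>2; order=7,0,4,5,1,2
step 7: discover 8; path=7>8; order=7,0,4,5,1,2,8
step 8: discover 3; path=7>8>3; order=7,0,4,5,1,2,8,3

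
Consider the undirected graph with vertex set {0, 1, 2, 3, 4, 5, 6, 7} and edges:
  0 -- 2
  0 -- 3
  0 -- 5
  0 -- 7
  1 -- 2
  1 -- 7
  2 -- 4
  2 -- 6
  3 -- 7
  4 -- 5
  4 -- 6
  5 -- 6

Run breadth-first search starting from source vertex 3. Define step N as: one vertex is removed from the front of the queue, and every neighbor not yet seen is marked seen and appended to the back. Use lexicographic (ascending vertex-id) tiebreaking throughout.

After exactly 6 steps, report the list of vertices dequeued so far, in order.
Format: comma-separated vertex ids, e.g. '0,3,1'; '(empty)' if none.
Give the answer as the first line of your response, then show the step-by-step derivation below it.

3,0,7,2,5,1

step 1: dequeue 3; queue=[0,7]; order=3
step 2: dequeue 0; queue=[7,2,5]; order=3,0
step 3: dequeue 7; queue=[2,5,1]; order=3,0,7
step 4: dequeue 2; queue=[5,1,4,6]; order=3,0,7,2
step 5: dequeue 5; queue=[1,4,6]; order=3,0,7,2,5
step 6: dequeue 1; queue=[4,6]; order=3,0,7,2,5,1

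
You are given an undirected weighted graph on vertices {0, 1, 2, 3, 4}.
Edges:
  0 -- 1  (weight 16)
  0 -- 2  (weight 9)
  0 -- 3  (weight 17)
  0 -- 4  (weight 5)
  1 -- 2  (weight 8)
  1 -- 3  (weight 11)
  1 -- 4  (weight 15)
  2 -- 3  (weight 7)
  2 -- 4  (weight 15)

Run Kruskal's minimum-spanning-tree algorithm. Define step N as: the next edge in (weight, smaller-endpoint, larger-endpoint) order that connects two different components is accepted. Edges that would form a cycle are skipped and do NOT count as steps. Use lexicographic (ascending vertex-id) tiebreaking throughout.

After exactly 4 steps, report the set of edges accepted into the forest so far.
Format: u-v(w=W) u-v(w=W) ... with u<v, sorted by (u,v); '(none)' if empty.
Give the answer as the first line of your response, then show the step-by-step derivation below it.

0-2(w=9) 0-4(w=5) 1-2(w=8) 2-3(w=7)

step 1: add edge 0-4 (w=5); MST = {0-4(w=5)}
step 2: add edge 2-3 (w=7); MST = {0-4(w=5) 2-3(w=7)}
step 3: add edge 1-2 (w=8); MST = {0-4(w=5) 1-2(w=8) 2-3(w=7)}
step 4: add edge 0-2 (w=9); MST = {0-2(w=9) 0-4(w=5) 1-2(w=8) 2-3(w=7)}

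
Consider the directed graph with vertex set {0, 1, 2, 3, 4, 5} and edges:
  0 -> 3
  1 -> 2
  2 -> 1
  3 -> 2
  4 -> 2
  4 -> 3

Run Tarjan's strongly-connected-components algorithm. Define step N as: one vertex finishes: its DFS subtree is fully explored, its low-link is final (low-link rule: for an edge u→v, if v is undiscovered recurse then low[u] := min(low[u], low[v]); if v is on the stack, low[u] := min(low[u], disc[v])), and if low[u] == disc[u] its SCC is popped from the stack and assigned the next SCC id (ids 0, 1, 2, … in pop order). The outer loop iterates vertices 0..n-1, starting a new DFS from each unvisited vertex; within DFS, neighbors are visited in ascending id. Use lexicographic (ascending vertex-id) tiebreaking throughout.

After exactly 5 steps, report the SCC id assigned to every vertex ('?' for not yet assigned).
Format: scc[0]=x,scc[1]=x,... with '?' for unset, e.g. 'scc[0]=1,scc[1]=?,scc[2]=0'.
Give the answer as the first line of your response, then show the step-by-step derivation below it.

scc[0]=2,scc[1]=0,scc[2]=0,scc[3]=1,scc[4]=3,scc[5]=?

step 1: low=(low[0]=0,low[1]=2,low[2]=2,low[3]=1,low[4]=?,low[5]=?); scc=(scc[0]=?,scc[1]=?,scc[2]=?,scc[3]=?,scc[4]=?,scc[5]=?)
step 2: low=(low[0]=0,low[1]=2,low[2]=2,low[3]=1,low[4]=?,low[5]=?); scc=(scc[0]=?,scc[1]=0,scc[2]=0,scc[3]=?,scc[4]=?,scc[5]=?)
step 3: low=(low[0]=0,low[1]=2,low[2]=2,low[3]=1,low[4]=?,low[5]=?); scc=(scc[0]=?,scc[1]=0,scc[2]=0,scc[3]=1,scc[4]=?,scc[5]=?)
step 4: low=(low[0]=0,low[1]=2,low[2]=2,low[3]=1,low[4]=?,low[5]=?); scc=(scc[0]=2,scc[1]=0,scc[2]=0,scc[3]=1,scc[4]=?,scc[5]=?)
step 5: low=(low[0]=0,low[1]=2,low[2]=2,low[3]=1,low[4]=4,low[5]=?); scc=(scc[0]=2,scc[1]=0,scc[2]=0,scc[3]=1,scc[4]=3,scc[5]=?)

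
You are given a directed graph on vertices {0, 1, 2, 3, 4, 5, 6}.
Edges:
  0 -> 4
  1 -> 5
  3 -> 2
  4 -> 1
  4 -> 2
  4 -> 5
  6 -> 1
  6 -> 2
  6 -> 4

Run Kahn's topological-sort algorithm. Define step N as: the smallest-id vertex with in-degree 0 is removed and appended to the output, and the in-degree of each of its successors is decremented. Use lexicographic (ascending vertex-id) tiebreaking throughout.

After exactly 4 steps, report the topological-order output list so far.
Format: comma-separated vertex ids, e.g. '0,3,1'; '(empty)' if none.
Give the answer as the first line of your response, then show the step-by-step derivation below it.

0,3,6,4

step 1: output 0; order=[0]; indeg=(0,2,3,0,1,2,0)
step 2: output 3; order=[0,3]; indeg=(0,2,2,0,1,2,0)
step 3: output 6; order=[0,3,6]; indeg=(0,1,1,0,0,2,0)
step 4: output 4; order=[0,3,6,4]; indeg=(0,0,0,0,0,1,0)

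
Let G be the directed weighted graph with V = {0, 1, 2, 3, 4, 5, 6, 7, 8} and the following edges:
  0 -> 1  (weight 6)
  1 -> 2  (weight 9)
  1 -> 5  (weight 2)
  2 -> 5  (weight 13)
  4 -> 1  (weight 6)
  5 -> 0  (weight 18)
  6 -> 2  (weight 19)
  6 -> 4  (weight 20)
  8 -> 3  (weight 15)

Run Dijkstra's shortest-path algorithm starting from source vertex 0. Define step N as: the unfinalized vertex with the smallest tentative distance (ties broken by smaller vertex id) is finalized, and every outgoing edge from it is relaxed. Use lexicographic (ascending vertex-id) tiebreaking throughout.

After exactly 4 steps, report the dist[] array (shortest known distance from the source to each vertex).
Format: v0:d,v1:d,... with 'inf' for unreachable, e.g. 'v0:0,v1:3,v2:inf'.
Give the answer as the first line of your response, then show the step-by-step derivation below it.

v0:0,v1:6,v2:15,v3:inf,v4:inf,v5:8,v6:inf,v7:inf,v8:inf

step 1: dist = v0:0,v1:6,v2:inf,v3:inf,v4:inf,v5:inf,v6:inf,v7:inf,v8:inf
step 2: dist = v0:0,v1:6,v2:15,v3:inf,v4:inf,v5:8,v6:inf,v7:inf,v8:inf
step 3: dist = v0:0,v1:6,v2:15,v3:inf,v4:inf,v5:8,v6:inf,v7:inf,v8:inf
step 4: dist = v0:0,v1:6,v2:15,v3:inf,v4:inf,v5:8,v6:inf,v7:inf,v8:inf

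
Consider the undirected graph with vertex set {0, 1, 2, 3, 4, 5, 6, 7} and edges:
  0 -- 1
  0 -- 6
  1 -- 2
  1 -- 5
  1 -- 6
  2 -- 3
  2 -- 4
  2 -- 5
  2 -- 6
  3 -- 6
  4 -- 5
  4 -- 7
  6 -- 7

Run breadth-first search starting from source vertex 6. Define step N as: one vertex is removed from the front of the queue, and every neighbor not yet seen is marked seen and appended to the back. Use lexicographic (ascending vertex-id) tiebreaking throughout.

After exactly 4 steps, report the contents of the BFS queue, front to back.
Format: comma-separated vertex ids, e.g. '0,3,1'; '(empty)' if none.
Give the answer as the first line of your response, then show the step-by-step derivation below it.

3,7,5,4

step 1: dequeue 6; queue=[0,1,2,3,7]; order=6
step 2: dequeue 0; queue=[1,2,3,7]; order=6,0
step 3: dequeue 1; queue=[2,3,7,5]; order=6,0,1
step 4: dequeue 2; queue=[3,7,5,4]; order=6,0,1,2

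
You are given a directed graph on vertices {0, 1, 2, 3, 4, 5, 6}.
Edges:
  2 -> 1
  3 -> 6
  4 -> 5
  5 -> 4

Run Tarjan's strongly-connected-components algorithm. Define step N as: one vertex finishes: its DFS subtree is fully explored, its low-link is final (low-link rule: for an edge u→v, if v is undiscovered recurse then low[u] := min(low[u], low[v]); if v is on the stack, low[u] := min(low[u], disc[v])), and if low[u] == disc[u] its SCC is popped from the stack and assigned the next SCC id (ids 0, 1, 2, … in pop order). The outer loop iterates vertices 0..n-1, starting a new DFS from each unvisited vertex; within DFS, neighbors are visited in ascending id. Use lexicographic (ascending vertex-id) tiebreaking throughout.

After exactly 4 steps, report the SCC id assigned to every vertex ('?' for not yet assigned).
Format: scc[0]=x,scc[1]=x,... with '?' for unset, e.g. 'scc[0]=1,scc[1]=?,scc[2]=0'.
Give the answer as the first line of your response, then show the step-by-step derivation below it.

scc[0]=0,scc[1]=1,scc[2]=2,scc[3]=?,scc[4]=?,scc[5]=?,scc[6]=3

step 1: low=(low[0]=0,low[1]=?,low[2]=?,low[3]=?,low[4]=?,low[5]=?,low[6]=?); scc=(scc[0]=0,scc[1]=?,scc[2]=?,scc[3]=?,scc[4]=?,scc[5]=?,scc[6]=?)
step 2: low=(low[0]=0,low[1]=1,low[2]=?,low[3]=?,low[4]=?,low[5]=?,low[6]=?); scc=(scc[0]=0,scc[1]=1,scc[2]=?,scc[3]=?,scc[4]=?,scc[5]=?,scc[6]=?)
step 3: low=(low[0]=0,low[1]=1,low[2]=2,low[3]=?,low[4]=?,low[5]=?,low[6]=?); scc=(scc[0]=0,scc[1]=1,scc[2]=2,scc[3]=?,scc[4]=?,scc[5]=?,scc[6]=?)
step 4: low=(low[0]=0,low[1]=1,low[2]=2,low[3]=3,low[4]=?,low[5]=?,low[6]=4); scc=(scc[0]=0,scc[1]=1,scc[2]=2,scc[3]=?,scc[4]=?,scc[5]=?,scc[6]=3)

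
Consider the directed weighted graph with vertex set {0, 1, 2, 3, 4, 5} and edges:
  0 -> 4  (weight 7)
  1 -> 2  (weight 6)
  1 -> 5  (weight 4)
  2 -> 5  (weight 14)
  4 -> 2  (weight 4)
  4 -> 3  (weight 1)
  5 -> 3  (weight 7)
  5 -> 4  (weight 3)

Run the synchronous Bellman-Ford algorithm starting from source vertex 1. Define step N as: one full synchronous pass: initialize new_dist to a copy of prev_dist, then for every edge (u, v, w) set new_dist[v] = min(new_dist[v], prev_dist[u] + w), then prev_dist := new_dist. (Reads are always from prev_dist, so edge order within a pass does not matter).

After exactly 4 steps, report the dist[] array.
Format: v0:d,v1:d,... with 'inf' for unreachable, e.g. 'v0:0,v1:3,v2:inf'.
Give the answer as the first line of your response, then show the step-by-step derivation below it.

v0:inf,v1:0,v2:6,v3:8,v4:7,v5:4

step 1: dist = v0:inf,v1:0,v2:6,v3:inf,v4:inf,v5:4
step 2: dist = v0:inf,v1:0,v2:6,v3:11,v4:7,v5:4
step 3: dist = v0:inf,v1:0,v2:6,v3:8,v4:7,v5:4
step 4: dist = v0:inf,v1:0,v2:6,v3:8,v4:7,v5:4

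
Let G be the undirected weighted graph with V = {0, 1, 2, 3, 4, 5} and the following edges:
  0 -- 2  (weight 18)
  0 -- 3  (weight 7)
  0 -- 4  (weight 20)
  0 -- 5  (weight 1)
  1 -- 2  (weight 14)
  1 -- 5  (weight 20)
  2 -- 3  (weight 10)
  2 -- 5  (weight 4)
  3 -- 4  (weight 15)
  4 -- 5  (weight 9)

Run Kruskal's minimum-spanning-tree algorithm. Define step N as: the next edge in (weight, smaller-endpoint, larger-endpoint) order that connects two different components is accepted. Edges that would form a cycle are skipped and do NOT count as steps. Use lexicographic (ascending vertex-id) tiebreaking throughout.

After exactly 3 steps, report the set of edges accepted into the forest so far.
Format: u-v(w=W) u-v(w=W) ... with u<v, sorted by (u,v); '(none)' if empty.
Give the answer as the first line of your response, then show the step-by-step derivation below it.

0-3(w=7) 0-5(w=1) 2-5(w=4)

step 1: add edge 0-5 (w=1); MST = {0-5(w=1)}
step 2: add edge 2-5 (w=4); MST = {0-5(w=1) 2-5(w=4)}
step 3: add edge 0-3 (w=7); MST = {0-3(w=7) 0-5(w=1) 2-5(w=4)}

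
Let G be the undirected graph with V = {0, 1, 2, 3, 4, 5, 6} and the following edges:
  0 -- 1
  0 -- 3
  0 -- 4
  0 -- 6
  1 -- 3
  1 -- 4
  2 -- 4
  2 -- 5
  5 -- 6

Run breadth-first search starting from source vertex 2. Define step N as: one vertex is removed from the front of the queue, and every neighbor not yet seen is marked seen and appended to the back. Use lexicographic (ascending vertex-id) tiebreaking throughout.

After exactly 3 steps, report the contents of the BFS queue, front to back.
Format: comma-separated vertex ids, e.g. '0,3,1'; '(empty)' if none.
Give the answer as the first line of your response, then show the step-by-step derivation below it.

0,1,6

step 1: dequeue 2; queue=[4,5]; order=2
step 2: dequeue 4; queue=[5,0,1]; order=2,4
step 3: dequeue 5; queue=[0,1,6]; order=2,4,5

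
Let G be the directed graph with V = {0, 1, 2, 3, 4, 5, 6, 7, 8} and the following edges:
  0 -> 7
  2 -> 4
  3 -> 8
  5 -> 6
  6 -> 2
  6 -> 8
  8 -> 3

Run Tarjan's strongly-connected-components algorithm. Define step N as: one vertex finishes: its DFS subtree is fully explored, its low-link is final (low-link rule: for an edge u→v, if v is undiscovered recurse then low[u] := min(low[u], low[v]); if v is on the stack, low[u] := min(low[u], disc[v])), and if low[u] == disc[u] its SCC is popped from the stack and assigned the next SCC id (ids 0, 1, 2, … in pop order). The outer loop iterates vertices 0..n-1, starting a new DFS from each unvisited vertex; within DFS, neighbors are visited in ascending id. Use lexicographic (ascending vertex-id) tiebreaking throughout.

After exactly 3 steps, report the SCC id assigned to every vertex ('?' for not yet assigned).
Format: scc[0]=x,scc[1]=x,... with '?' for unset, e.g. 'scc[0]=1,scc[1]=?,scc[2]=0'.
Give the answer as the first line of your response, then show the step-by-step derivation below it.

scc[0]=1,scc[1]=2,scc[2]=?,scc[3]=?,scc[4]=?,scc[5]=?,scc[6]=?,scc[7]=0,scc[8]=?

step 1: low=(low[0]=0,low[1]=?,low[2]=?,low[3]=?,low[4]=?,low[5]=?,low[6]=?,low[7]=1,low[8]=?); scc=(scc[0]=?,scc[1]=?,scc[2]=?,scc[3]=?,scc[4]=?,scc[5]=?,scc[6]=?,scc[7]=0,scc[8]=?)
step 2: low=(low[0]=0,low[1]=?,low[2]=?,low[3]=?,low[4]=?,low[5]=?,low[6]=?,low[7]=1,low[8]=?); scc=(scc[0]=1,scc[1]=?,scc[2]=?,scc[3]=?,scc[4]=?,scc[5]=?,scc[6]=?,scc[7]=0,scc[8]=?)
step 3: low=(low[0]=0,low[1]=2,low[2]=?,low[3]=?,low[4]=?,low[5]=?,low[6]=?,low[7]=1,low[8]=?); scc=(scc[0]=1,scc[1]=2,scc[2]=?,scc[3]=?,scc[4]=?,scc[5]=?,scc[6]=?,scc[7]=0,scc[8]=?)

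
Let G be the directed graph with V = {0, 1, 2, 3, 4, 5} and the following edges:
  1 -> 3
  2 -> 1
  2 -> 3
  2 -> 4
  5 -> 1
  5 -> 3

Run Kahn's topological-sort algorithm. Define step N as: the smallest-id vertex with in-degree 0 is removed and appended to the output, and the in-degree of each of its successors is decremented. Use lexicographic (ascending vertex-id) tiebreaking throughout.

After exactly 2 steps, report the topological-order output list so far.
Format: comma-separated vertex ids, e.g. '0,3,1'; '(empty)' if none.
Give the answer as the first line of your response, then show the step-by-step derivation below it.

0,2

step 1: output 0; order=[0]; indeg=(0,2,0,3,1,0)
step 2: output 2; order=[0,2]; indeg=(0,1,0,2,0,0)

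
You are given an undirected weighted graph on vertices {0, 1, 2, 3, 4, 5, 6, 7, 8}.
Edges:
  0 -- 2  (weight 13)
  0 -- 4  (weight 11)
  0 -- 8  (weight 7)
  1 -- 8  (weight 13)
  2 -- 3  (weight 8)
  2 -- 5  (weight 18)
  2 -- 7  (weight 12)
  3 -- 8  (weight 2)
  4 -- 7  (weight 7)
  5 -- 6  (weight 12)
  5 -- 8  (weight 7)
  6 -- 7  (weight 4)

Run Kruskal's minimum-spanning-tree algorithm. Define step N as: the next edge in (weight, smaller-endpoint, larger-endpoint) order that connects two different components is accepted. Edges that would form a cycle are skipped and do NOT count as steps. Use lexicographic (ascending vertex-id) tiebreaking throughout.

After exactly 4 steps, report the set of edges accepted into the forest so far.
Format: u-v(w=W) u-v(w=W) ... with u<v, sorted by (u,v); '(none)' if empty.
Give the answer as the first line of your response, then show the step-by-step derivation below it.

0-8(w=7) 3-8(w=2) 4-7(w=7) 6-7(w=4)

step 1: add edge 3-8 (w=2); MST = {3-8(w=2)}
step 2: add edge 6-7 (w=4); MST = {3-8(w=2) 6-7(w=4)}
step 3: add edge 0-8 (w=7); MST = {0-8(w=7) 3-8(w=2) 6-7(w=4)}
step 4: add edge 4-7 (w=7); MST = {0-8(w=7) 3-8(w=2) 4-7(w=7) 6-7(w=4)}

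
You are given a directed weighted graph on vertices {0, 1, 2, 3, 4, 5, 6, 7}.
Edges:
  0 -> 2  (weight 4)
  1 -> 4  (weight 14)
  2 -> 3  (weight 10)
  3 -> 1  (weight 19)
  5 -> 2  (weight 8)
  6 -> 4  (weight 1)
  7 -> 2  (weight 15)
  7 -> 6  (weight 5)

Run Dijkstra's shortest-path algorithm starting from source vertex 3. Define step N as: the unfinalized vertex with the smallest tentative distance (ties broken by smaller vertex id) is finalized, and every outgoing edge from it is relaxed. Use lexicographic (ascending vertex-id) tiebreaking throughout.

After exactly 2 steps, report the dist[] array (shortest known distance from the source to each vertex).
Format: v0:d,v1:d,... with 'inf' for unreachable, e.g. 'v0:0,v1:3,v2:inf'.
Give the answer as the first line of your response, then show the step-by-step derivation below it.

v0:inf,v1:19,v2:inf,v3:0,v4:33,v5:inf,v6:inf,v7:inf

step 1: dist = v0:inf,v1:19,v2:inf,v3:0,v4:inf,v5:inf,v6:inf,v7:inf
step 2: dist = v0:inf,v1:19,v2:inf,v3:0,v4:33,v5:inf,v6:inf,v7:inf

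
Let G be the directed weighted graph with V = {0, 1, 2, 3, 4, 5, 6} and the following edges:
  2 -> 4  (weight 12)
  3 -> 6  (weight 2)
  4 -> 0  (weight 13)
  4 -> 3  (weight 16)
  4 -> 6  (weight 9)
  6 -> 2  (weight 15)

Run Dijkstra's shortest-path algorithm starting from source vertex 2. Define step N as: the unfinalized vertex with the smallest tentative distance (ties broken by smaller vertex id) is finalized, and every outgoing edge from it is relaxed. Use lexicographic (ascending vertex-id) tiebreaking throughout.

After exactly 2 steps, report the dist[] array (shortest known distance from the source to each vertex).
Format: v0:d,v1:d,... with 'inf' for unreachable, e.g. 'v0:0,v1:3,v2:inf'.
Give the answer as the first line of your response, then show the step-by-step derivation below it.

v0:25,v1:inf,v2:0,v3:28,v4:12,v5:inf,v6:21

step 1: dist = v0:inf,v1:inf,v2:0,v3:inf,v4:12,v5:inf,v6:inf
step 2: dist = v0:25,v1:inf,v2:0,v3:28,v4:12,v5:inf,v6:21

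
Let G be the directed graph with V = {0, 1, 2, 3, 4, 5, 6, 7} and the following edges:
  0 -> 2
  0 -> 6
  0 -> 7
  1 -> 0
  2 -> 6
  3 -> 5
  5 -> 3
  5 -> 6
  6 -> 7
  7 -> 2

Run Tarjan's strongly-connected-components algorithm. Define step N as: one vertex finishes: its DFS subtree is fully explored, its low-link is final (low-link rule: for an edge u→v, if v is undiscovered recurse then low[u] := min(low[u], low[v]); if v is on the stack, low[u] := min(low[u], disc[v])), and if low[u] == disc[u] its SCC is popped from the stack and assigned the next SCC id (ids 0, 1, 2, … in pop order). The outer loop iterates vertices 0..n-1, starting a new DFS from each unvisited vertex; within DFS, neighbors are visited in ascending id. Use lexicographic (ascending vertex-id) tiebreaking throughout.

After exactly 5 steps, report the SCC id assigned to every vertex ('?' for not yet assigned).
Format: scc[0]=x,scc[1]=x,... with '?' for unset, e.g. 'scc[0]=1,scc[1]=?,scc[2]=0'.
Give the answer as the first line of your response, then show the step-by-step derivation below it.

scc[0]=1,scc[1]=2,scc[2]=0,scc[3]=?,scc[4]=?,scc[5]=?,scc[6]=0,scc[7]=0

step 1: low=(low[0]=0,low[1]=?,low[2]=1,low[3]=?,low[4]=?,low[5]=?,low[6]=2,low[7]=1); scc=(scc[0]=?,scc[1]=?,scc[2]=?,scc[3]=?,scc[4]=?,scc[5]=?,scc[6]=?,scc[7]=?)
step 2: low=(low[0]=0,low[1]=?,low[2]=1,low[3]=?,low[4]=?,low[5]=?,low[6]=1,low[7]=1); scc=(scc[0]=?,scc[1]=?,scc[2]=?,scc[3]=?,scc[4]=?,scc[5]=?,scc[6]=?,scc[7]=?)
step 3: low=(low[0]=0,low[1]=?,low[2]=1,low[3]=?,low[4]=?,low[5]=?,low[6]=1,low[7]=1); scc=(scc[0]=?,scc[1]=?,scc[2]=0,scc[3]=?,scc[4]=?,scc[5]=?,scc[6]=0,scc[7]=0)
step 4: low=(low[0]=0,low[1]=?,low[2]=1,low[3]=?,low[4]=?,low[5]=?,low[6]=1,low[7]=1); scc=(scc[0]=1,scc[1]=?,scc[2]=0,scc[3]=?,scc[4]=?,scc[5]=?,scc[6]=0,scc[7]=0)
step 5: low=(low[0]=0,low[1]=4,low[2]=1,low[3]=?,low[4]=?,low[5]=?,low[6]=1,low[7]=1); scc=(scc[0]=1,scc[1]=2,scc[2]=0,scc[3]=?,scc[4]=?,scc[5]=?,scc[6]=0,scc[7]=0)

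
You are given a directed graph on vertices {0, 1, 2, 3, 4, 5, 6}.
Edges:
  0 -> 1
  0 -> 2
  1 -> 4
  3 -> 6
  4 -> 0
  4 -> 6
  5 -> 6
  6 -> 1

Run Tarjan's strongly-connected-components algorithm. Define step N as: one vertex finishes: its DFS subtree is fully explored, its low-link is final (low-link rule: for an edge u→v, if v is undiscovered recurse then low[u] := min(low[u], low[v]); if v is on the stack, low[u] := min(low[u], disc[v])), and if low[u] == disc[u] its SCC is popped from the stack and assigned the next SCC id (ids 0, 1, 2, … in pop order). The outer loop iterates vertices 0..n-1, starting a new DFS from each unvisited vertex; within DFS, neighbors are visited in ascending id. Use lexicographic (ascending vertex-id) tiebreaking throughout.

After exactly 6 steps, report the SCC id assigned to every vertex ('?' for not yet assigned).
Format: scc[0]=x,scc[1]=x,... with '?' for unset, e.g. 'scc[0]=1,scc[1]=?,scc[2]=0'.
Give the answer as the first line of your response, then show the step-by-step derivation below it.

scc[0]=1,scc[1]=1,scc[2]=0,scc[3]=2,scc[4]=1,scc[5]=?,scc[6]=1

step 1: low=(low[0]=0,low[1]=1,low[2]=?,low[3]=?,low[4]=0,low[5]=?,low[6]=1); scc=(scc[0]=?,scc[1]=?,scc[2]=?,scc[3]=?,scc[4]=?,scc[5]=?,scc[6]=?)
step 2: low=(low[0]=0,low[1]=1,low[2]=?,low[3]=?,low[4]=0,low[5]=?,low[6]=1); scc=(scc[0]=?,scc[1]=?,scc[2]=?,scc[3]=?,scc[4]=?,scc[5]=?,scc[6]=?)
step 3: low=(low[0]=0,low[1]=0,low[2]=?,low[3]=?,low[4]=0,low[5]=?,low[6]=1); scc=(scc[0]=?,scc[1]=?,scc[2]=?,scc[3]=?,scc[4]=?,scc[5]=?,scc[6]=?)
step 4: low=(low[0]=0,low[1]=0,low[2]=4,low[3]=?,low[4]=0,low[5]=?,low[6]=1); scc=(scc[0]=?,scc[1]=?,scc[2]=0,scc[3]=?,scc[4]=?,scc[5]=?,scc[6]=?)
step 5: low=(low[0]=0,low[1]=0,low[2]=4,low[3]=?,low[4]=0,low[5]=?,low[6]=1); scc=(scc[0]=1,scc[1]=1,scc[2]=0,scc[3]=?,scc[4]=1,scc[5]=?,scc[6]=1)
step 6: low=(low[0]=0,low[1]=0,low[2]=4,low[3]=5,low[4]=0,low[5]=?,low[6]=1); scc=(scc[0]=1,scc[1]=1,scc[2]=0,scc[3]=2,scc[4]=1,scc[5]=?,scc[6]=1)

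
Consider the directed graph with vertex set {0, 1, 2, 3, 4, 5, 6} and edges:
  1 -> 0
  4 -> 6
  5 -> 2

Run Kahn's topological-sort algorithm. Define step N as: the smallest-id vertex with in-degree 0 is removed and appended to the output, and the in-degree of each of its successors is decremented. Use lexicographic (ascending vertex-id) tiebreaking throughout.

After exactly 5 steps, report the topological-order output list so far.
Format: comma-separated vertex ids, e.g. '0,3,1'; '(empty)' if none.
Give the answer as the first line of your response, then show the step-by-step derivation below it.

1,0,3,4,5

step 1: output 1; order=[1]; indeg=(0,0,1,0,0,0,1)
step 2: output 0; order=[1,0]; indeg=(0,0,1,0,0,0,1)
step 3: output 3; order=[1,0,3]; indeg=(0,0,1,0,0,0,1)
step 4: output 4; order=[1,0,3,4]; indeg=(0,0,1,0,0,0,0)
step 5: output 5; order=[1,0,3,4,5]; indeg=(0,0,0,0,0,0,0)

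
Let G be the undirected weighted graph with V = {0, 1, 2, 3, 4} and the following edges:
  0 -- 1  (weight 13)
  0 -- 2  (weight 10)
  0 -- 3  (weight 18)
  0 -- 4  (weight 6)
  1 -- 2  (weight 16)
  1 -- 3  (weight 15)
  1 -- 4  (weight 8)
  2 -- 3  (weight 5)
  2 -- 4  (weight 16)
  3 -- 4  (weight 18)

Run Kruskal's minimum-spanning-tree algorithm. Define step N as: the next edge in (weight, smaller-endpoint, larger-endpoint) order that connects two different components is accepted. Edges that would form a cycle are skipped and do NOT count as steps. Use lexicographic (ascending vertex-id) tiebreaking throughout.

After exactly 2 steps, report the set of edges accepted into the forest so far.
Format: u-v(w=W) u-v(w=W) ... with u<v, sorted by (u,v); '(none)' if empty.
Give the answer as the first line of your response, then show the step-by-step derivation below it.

0-4(w=6) 2-3(w=5)

step 1: add edge 2-3 (w=5); MST = {2-3(w=5)}
step 2: add edge 0-4 (w=6); MST = {0-4(w=6) 2-3(w=5)}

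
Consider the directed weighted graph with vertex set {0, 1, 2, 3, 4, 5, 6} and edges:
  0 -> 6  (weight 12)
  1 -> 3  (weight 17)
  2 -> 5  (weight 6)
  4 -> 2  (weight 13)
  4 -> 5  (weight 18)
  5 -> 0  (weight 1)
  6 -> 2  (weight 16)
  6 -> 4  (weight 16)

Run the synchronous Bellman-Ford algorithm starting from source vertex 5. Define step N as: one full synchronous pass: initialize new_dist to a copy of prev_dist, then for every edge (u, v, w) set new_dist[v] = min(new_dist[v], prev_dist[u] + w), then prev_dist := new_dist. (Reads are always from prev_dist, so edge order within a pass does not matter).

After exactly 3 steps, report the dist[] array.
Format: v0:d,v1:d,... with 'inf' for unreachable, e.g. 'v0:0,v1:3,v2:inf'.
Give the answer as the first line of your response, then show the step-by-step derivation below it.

v0:1,v1:inf,v2:29,v3:inf,v4:29,v5:0,v6:13

step 1: dist = v0:1,v1:inf,v2:inf,v3:inf,v4:inf,v5:0,v6:inf
step 2: dist = v0:1,v1:inf,v2:inf,v3:inf,v4:inf,v5:0,v6:13
step 3: dist = v0:1,v1:inf,v2:29,v3:inf,v4:29,v5:0,v6:13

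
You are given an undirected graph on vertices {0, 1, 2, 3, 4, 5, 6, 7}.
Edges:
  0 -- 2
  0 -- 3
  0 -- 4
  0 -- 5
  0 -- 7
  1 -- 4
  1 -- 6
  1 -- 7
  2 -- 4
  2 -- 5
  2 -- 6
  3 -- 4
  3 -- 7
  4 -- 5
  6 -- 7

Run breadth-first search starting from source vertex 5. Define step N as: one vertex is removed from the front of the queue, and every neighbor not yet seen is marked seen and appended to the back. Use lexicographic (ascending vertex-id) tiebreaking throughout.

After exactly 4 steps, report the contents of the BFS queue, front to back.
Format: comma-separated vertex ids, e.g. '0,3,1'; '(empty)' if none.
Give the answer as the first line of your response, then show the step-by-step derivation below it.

3,7,6,1

step 1: dequeue 5; queue=[0,2,4]; order=5
step 2: dequeue 0; queue=[2,4,3,7]; order=5,0
step 3: dequeue 2; queue=[4,3,7,6]; order=5,0,2
step 4: dequeue 4; queue=[3,7,6,1]; order=5,0,2,4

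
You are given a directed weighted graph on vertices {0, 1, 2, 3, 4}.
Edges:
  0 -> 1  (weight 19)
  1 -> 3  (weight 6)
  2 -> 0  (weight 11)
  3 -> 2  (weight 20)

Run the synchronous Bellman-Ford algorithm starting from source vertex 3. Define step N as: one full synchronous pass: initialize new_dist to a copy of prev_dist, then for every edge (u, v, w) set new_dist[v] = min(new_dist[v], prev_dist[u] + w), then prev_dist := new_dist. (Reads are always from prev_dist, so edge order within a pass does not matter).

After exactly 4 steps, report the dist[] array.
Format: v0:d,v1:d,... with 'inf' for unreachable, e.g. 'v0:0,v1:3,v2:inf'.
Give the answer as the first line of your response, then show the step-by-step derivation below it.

v0:31,v1:50,v2:20,v3:0,v4:inf

step 1: dist = v0:inf,v1:inf,v2:20,v3:0,v4:inf
step 2: dist = v0:31,v1:inf,v2:20,v3:0,v4:inf
step 3: dist = v0:31,v1:50,v2:20,v3:0,v4:inf
step 4: dist = v0:31,v1:50,v2:20,v3:0,v4:inf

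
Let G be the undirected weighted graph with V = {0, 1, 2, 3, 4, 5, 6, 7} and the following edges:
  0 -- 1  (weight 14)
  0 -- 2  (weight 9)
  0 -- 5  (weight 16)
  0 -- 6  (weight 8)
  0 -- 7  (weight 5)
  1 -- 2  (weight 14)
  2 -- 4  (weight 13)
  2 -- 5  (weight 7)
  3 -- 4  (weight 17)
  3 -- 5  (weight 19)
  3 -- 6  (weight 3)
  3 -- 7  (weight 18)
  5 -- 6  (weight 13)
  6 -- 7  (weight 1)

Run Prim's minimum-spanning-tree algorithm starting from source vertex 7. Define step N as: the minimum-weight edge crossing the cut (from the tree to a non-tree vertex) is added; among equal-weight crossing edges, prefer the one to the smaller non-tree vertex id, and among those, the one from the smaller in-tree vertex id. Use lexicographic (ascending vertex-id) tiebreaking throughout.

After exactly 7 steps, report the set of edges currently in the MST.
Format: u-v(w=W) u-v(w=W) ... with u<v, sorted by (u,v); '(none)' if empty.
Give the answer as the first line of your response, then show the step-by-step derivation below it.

0-1(w=14) 0-2(w=9) 0-7(w=5) 2-4(w=13) 2-5(w=7) 3-6(w=3) 6-7(w=1)

step 1: add edge 6-7 (w=1); MST = {6-7(w=1)}
step 2: add edge 3-6 (w=3); MST = {3-6(w=3) 6-7(w=1)}
step 3: add edge 0-7 (w=5); MST = {0-7(w=5) 3-6(w=3) 6-7(w=1)}
step 4: add edge 0-2 (w=9); MST = {0-2(w=9) 0-7(w=5) 3-6(w=3) 6-7(w=1)}
step 5: add edge 2-5 (w=7); MST = {0-2(w=9) 0-7(w=5) 2-5(w=7) 3-6(w=3) 6-7(w=1)}
step 6: add edge 2-4 (w=13); MST = {0-2(w=9) 0-7(w=5) 2-4(w=13) 2-5(w=7) 3-6(w=3) 6-7(w=1)}
step 7: add edge 0-1 (w=14); MST = {0-1(w=14) 0-2(w=9) 0-7(w=5) 2-4(w=13) 2-5(w=7) 3-6(w=3) 6-7(w=1)}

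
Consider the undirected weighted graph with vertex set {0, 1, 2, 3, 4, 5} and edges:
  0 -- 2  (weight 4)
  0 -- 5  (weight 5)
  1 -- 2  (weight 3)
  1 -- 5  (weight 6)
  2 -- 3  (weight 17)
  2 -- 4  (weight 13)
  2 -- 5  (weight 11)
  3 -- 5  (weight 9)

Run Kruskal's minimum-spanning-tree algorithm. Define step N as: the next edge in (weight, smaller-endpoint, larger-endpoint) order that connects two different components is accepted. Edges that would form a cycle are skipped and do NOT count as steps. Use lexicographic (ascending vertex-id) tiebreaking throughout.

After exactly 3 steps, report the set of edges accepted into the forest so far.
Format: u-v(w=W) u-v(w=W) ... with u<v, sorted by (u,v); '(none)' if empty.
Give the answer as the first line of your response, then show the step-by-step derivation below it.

0-2(w=4) 0-5(w=5) 1-2(w=3)

step 1: add edge 1-2 (w=3); MST = {1-2(w=3)}
step 2: add edge 0-2 (w=4); MST = {0-2(w=4) 1-2(w=3)}
step 3: add edge 0-5 (w=5); MST = {0-2(w=4) 0-5(w=5) 1-2(w=3)}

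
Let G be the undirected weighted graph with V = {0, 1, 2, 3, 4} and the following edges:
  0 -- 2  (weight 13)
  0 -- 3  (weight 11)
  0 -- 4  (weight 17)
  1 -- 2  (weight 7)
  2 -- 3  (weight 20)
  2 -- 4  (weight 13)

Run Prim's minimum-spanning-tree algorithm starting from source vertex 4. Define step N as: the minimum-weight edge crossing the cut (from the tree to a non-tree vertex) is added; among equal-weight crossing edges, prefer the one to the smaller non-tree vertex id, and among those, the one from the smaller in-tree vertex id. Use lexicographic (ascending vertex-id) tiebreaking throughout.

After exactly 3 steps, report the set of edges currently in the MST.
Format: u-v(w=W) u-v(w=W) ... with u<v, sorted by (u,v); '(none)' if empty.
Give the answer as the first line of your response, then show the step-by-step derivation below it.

0-2(w=13) 1-2(w=7) 2-4(w=13)

step 1: add edge 2-4 (w=13); MST = {2-4(w=13)}
step 2: add edge 1-2 (w=7); MST = {1-2(w=7) 2-4(w=13)}
step 3: add edge 0-2 (w=13); MST = {0-2(w=13) 1-2(w=7) 2-4(w=13)}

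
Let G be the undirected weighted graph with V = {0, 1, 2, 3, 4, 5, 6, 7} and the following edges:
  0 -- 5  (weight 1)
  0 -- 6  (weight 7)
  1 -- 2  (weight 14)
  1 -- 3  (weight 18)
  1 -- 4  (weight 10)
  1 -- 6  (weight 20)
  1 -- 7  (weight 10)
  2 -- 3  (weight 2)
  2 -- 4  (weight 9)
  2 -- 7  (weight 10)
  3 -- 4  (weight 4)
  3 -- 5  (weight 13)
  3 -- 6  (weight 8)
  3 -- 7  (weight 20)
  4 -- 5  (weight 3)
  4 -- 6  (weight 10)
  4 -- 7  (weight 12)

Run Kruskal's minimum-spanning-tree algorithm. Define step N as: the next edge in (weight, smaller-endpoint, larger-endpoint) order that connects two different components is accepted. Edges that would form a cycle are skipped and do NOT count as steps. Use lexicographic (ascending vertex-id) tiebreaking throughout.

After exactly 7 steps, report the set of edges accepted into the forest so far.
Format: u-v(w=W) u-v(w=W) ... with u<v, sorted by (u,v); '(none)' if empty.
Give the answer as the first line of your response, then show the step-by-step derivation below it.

0-5(w=1) 0-6(w=7) 1-4(w=10) 1-7(w=10) 2-3(w=2) 3-4(w=4) 4-5(w=3)

step 1: add edge 0-5 (w=1); MST = {0-5(w=1)}
step 2: add edge 2-3 (w=2); MST = {0-5(w=1) 2-3(w=2)}
step 3: add edge 4-5 (w=3); MST = {0-5(w=1) 2-3(w=2) 4-5(w=3)}
step 4: add edge 3-4 (w=4); MST = {0-5(w=1) 2-3(w=2) 3-4(w=4) 4-5(w=3)}
step 5: add edge 0-6 (w=7); MST = {0-5(w=1) 0-6(w=7) 2-3(w=2) 3-4(w=4) 4-5(w=3)}
step 6: add edge 1-4 (w=10); MST = {0-5(w=1) 0-6(w=7) 1-4(w=10) 2-3(w=2) 3-4(w=4) 4-5(w=3)}
step 7: add edge 1-7 (w=10); MST = {0-5(w=1) 0-6(w=7) 1-4(w=10) 1-7(w=10) 2-3(w=2) 3-4(w=4) 4-5(w=3)}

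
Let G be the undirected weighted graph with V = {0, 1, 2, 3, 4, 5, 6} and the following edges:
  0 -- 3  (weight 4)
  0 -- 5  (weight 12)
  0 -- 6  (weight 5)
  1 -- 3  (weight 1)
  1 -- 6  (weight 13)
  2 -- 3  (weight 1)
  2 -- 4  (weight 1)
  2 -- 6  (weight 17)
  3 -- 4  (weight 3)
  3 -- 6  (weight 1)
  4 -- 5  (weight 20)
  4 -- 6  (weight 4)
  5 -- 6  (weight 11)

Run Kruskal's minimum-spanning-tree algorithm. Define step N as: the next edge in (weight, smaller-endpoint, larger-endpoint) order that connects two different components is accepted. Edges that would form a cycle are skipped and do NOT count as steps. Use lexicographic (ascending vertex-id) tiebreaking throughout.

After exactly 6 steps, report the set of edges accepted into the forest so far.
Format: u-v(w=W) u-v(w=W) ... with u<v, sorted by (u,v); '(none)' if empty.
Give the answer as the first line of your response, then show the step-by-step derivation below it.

0-3(w=4) 1-3(w=1) 2-3(w=1) 2-4(w=1) 3-6(w=1) 5-6(w=11)

step 1: add edge 1-3 (w=1); MST = {1-3(w=1)}
step 2: add edge 2-3 (w=1); MST = {1-3(w=1) 2-3(w=1)}
step 3: add edge 2-4 (w=1); MST = {1-3(w=1) 2-3(w=1) 2-4(w=1)}
step 4: add edge 3-6 (w=1); MST = {1-3(w=1) 2-3(w=1) 2-4(w=1) 3-6(w=1)}
step 5: add edge 0-3 (w=4); MST = {0-3(w=4) 1-3(w=1) 2-3(w=1) 2-4(w=1) 3-6(w=1)}
step 6: add edge 5-6 (w=11); MST = {0-3(w=4) 1-3(w=1) 2-3(w=1) 2-4(w=1) 3-6(w=1) 5-6(w=11)}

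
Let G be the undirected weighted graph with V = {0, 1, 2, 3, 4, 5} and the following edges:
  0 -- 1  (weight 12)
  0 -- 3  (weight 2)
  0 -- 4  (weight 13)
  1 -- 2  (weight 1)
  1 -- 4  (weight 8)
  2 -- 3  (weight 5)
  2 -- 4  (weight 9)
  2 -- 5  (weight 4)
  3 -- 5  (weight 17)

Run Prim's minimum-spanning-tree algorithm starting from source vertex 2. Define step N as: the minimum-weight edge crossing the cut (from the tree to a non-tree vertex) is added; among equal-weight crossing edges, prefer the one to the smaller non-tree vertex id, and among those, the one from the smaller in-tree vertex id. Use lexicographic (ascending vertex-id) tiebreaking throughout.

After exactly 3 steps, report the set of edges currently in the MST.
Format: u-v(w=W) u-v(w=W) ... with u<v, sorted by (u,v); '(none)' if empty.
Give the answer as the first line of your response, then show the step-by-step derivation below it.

1-2(w=1) 2-3(w=5) 2-5(w=4)

step 1: add edge 1-2 (w=1); MST = {1-2(w=1)}
step 2: add edge 2-5 (w=4); MST = {1-2(w=1) 2-5(w=4)}
step 3: add edge 2-3 (w=5); MST = {1-2(w=1) 2-3(w=5) 2-5(w=4)}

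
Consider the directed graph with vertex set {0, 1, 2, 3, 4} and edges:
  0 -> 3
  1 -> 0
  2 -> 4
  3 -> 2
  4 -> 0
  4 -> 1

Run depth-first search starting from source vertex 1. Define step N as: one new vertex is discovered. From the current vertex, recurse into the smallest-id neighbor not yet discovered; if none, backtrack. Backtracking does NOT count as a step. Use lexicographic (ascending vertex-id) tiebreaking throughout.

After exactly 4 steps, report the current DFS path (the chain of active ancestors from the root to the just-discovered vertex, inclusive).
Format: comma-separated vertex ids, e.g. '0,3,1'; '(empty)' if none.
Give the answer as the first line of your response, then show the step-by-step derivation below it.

1,0,3,2

step 1: discover 1; path=1; order=1
step 2: discover 0; path=1>0; order=1,0
step 3: discover 3; path=1>0>3; order=1,0,3
step 4: discover 2; path=1>0>3>2; order=1,0,3,2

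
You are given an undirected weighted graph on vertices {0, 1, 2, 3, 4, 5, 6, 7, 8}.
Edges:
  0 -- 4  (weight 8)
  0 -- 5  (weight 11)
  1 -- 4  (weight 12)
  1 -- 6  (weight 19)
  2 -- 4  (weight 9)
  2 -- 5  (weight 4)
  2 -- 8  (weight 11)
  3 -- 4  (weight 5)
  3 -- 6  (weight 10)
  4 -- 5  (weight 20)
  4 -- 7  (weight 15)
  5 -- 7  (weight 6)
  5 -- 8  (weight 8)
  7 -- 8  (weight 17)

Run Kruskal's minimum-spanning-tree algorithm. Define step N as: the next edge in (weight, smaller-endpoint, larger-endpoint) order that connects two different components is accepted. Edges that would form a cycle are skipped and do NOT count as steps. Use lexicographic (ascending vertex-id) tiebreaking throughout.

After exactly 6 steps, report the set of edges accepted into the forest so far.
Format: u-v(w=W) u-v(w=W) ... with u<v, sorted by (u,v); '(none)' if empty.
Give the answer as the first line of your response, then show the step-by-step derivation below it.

0-4(w=8) 2-4(w=9) 2-5(w=4) 3-4(w=5) 5-7(w=6) 5-8(w=8)

step 1: add edge 2-5 (w=4); MST = {2-5(w=4)}
step 2: add edge 3-4 (w=5); MST = {2-5(w=4) 3-4(w=5)}
step 3: add edge 5-7 (w=6); MST = {2-5(w=4) 3-4(w=5) 5-7(w=6)}
step 4: add edge 0-4 (w=8); MST = {0-4(w=8) 2-5(w=4) 3-4(w=5) 5-7(w=6)}
step 5: add edge 5-8 (w=8); MST = {0-4(w=8) 2-5(w=4) 3-4(w=5) 5-7(w=6) 5-8(w=8)}
step 6: add edge 2-4 (w=9); MST = {0-4(w=8) 2-4(w=9) 2-5(w=4) 3-4(w=5) 5-7(w=6) 5-8(w=8)}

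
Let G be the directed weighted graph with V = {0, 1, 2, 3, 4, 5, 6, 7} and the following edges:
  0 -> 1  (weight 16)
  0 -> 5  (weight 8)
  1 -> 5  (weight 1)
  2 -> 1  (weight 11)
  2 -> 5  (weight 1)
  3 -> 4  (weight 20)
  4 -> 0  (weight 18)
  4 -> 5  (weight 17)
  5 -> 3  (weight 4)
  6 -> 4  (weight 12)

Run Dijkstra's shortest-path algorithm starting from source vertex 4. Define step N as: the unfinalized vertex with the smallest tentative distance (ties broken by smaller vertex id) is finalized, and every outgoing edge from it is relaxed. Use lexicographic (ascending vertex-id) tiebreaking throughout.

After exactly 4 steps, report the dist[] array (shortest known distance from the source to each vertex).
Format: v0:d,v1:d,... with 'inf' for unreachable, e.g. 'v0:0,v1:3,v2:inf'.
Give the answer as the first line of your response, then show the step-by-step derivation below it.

v0:18,v1:34,v2:inf,v3:21,v4:0,v5:17,v6:inf,v7:inf

step 1: dist = v0:18,v1:inf,v2:inf,v3:inf,v4:0,v5:17,v6:inf,v7:inf
step 2: dist = v0:18,v1:inf,v2:inf,v3:21,v4:0,v5:17,v6:inf,v7:inf
step 3: dist = v0:18,v1:34,v2:inf,v3:21,v4:0,v5:17,v6:inf,v7:inf
step 4: dist = v0:18,v1:34,v2:inf,v3:21,v4:0,v5:17,v6:inf,v7:inf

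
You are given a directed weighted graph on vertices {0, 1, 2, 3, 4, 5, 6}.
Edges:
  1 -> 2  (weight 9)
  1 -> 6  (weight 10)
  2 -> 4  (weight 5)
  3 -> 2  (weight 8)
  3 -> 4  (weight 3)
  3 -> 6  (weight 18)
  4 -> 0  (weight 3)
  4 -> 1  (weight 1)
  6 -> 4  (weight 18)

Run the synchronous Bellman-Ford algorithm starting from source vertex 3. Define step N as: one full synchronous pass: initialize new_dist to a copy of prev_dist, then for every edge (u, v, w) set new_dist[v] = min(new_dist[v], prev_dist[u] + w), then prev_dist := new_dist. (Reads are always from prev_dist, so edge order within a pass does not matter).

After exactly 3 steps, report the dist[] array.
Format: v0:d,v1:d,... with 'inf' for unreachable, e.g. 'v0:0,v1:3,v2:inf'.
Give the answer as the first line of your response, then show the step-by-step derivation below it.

v0:6,v1:4,v2:8,v3:0,v4:3,v5:inf,v6:14

step 1: dist = v0:inf,v1:inf,v2:8,v3:0,v4:3,v5:inf,v6:18
step 2: dist = v0:6,v1:4,v2:8,v3:0,v4:3,v5:inf,v6:18
step 3: dist = v0:6,v1:4,v2:8,v3:0,v4:3,v5:inf,v6:14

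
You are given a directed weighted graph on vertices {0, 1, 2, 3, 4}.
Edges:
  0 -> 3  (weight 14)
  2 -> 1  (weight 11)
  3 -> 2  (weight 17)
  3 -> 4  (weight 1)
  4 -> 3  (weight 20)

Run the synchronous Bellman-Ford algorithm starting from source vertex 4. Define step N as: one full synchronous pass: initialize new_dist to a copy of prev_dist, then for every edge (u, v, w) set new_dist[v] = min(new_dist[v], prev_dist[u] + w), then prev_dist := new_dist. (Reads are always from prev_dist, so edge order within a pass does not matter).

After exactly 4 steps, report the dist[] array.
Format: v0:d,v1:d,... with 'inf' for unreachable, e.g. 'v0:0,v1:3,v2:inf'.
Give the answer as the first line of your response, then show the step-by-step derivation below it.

v0:inf,v1:48,v2:37,v3:20,v4:0

step 1: dist = v0:inf,v1:inf,v2:inf,v3:20,v4:0
step 2: dist = v0:inf,v1:inf,v2:37,v3:20,v4:0
step 3: dist = v0:inf,v1:48,v2:37,v3:20,v4:0
step 4: dist = v0:inf,v1:48,v2:37,v3:20,v4:0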